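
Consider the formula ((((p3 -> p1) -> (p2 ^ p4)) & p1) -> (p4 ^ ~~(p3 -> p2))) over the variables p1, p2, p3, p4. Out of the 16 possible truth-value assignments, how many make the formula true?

15

p1  p2  p3  p4  |  φ
1   1   1   1   |  1
1   1   1   0   |  1
1   1   0   1   |  1
1   1   0   0   |  1
1   0   1   1   |  1
1   0   1   0   |  1
1   0   0   1   |  0
1   0   0   0   |  1
0   1   1   1   |  1
0   1   1   0   |  1
0   1   0   1   |  1
0   1   0   0   |  1
0   0   1   1   |  1
0   0   1   0   |  1
0   0   0   1   |  1
0   0   0   0   |  1
The formula is true on 15 of the 16 rows.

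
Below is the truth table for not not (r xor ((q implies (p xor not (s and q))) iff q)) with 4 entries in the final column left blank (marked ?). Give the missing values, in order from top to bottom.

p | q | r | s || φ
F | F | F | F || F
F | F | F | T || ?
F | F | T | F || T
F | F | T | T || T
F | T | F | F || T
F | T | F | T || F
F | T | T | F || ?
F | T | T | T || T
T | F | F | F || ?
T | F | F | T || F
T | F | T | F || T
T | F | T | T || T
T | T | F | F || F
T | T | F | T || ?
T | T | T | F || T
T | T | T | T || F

Row p=F, q=F, r=F, s=T: (r xor ((q implies (p xor not (s and q))) iff q)) = F, not (r xor ((q implies (p xor not (s and q))) iff q)) = T, so the formula = F.
Row p=F, q=T, r=T, s=F: (r xor ((q implies (p xor not (s and q))) iff q)) = F, not (r xor ((q implies (p xor not (s and q))) iff q)) = T, so the formula = F.
Row p=T, q=F, r=F, s=F: (r xor ((q implies (p xor not (s and q))) iff q)) = F, not (r xor ((q implies (p xor not (s and q))) iff q)) = T, so the formula = F.
Row p=T, q=T, r=F, s=T: (r xor ((q implies (p xor not (s and q))) iff q)) = T, not (r xor ((q implies (p xor not (s and q))) iff q)) = F, so the formula = T.

F, F, F, T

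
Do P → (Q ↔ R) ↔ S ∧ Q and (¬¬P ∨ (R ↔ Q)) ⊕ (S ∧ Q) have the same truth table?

P | Q | R | S | φ | ψ
- | - | - | - | - | -
0 | 0 | 0 | 0 | 0 | 1
0 | 0 | 0 | 1 | 0 | 1
0 | 0 | 1 | 0 | 0 | 0
0 | 0 | 1 | 1 | 0 | 0
0 | 1 | 0 | 0 | 0 | 0
0 | 1 | 0 | 1 | 1 | 1
0 | 1 | 1 | 0 | 0 | 1
0 | 1 | 1 | 1 | 1 | 0
1 | 0 | 0 | 0 | 0 | 1
1 | 0 | 0 | 1 | 0 | 1
1 | 0 | 1 | 0 | 1 | 1
1 | 0 | 1 | 1 | 1 | 1
1 | 1 | 0 | 0 | 1 | 1
1 | 1 | 0 | 1 | 0 | 0
1 | 1 | 1 | 0 | 0 | 1
1 | 1 | 1 | 1 | 1 | 0
The columns differ at P=0, Q=0, R=0, S=0 (φ=0, ψ=1), so they are not equivalent.

not equivalent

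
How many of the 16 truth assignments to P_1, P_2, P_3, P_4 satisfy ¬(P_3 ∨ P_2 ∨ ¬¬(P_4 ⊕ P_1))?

2

P_1  P_2  P_3  P_4  |  (P_3 ∨ P_2)  (P_4 ⊕ P_1)  ¬(P_4 ⊕ P_1)  ¬¬(P_4 ⊕ P_1)  ¬((P_3 ∨ P_2) ∨ ¬¬(P_4 ⊕ P_1))
 F    F    F    F   |       F            F            T              F                      T               
 F    F    F    T   |       F            T            F              T                      F               
 F    F    T    F   |       T            F            T              F                      F               
 F    F    T    T   |       T            T            F              T                      F               
 F    T    F    F   |       T            F            T              F                      F               
 F    T    F    T   |       T            T            F              T                      F               
 F    T    T    F   |       T            F            T              F                      F               
 F    T    T    T   |       T            T            F              T                      F               
 T    F    F    F   |       F            T            F              T                      F               
 T    F    F    T   |       F            F            T              F                      T               
 T    F    T    F   |       T            T            F              T                      F               
 T    F    T    T   |       T            F            T              F                      F               
 T    T    F    F   |       T            T            F              T                      F               
 T    T    F    T   |       T            F            T              F                      F               
 T    T    T    F   |       T            T            F              T                      F               
 T    T    T    T   |       T            F            T              F                      F               
The formula is true on 2 of the 16 rows.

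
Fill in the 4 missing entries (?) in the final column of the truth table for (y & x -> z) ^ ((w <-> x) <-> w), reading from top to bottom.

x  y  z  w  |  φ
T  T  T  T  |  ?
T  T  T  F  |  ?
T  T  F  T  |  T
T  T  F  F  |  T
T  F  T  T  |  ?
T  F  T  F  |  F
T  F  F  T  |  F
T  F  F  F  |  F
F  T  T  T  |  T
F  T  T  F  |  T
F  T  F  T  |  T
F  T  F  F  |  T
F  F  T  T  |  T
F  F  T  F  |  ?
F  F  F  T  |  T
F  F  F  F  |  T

Row x=T, y=T, z=T, w=T: (y & x -> z) = T, ((w <-> x) <-> w) = T, so the formula = F.
Row x=T, y=T, z=T, w=F: (y & x -> z) = T, ((w <-> x) <-> w) = T, so the formula = F.
Row x=T, y=F, z=T, w=T: (y & x -> z) = T, ((w <-> x) <-> w) = T, so the formula = F.
Row x=F, y=F, z=T, w=F: (y & x -> z) = T, ((w <-> x) <-> w) = F, so the formula = T.

F, F, F, T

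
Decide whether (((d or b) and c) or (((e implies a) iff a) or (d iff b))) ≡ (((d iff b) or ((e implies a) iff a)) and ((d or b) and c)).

  a   |   b   |   c   |   d   |   e   ||   φ   |   ψ  
 True |  True |  True |  True |  True ||  True |  True
 True |  True |  True |  True | False ||  True |  True
 True |  True |  True | False |  True ||  True |  True
 True |  True |  True | False | False ||  True |  True
 True |  True | False |  True |  True ||  True | False
 True |  True | False |  True | False ||  True | False
 True |  True | False | False |  True ||  True | False
 True |  True | False | False | False ||  True | False
 True | False |  True |  True |  True ||  True |  True
 True | False |  True |  True | False ||  True |  True
 True | False |  True | False |  True ||  True | False
 True | False |  True | False | False ||  True | False
 True | False | False |  True |  True ||  True | False
 True | False | False |  True | False ||  True | False
 True | False | False | False |  True ||  True | False
 True | False | False | False | False ||  True | False
False |  True |  True |  True |  True ||  True |  True
False |  True |  True |  True | False ||  True |  True
False |  True |  True | False |  True ||  True |  True
False |  True |  True | False | False ||  True | False
False |  True | False |  True |  True ||  True | False
False |  True | False |  True | False ||  True | False
False |  True | False | False |  True ||  True | False
False |  True | False | False | False || False | False
False | False |  True |  True |  True ||  True |  True
False | False |  True |  True | False ||  True | False
False | False |  True | False |  True ||  True | False
False | False |  True | False | False ||  True | False
False | False | False |  True |  True ||  True | False
False | False | False |  True | False || False | False
False | False | False | False |  True ||  True | False
False | False | False | False | False ||  True | False
The columns differ at a=True, b=True, c=False, d=True, e=True (φ=True, ψ=False), so they are not equivalent.

not equivalent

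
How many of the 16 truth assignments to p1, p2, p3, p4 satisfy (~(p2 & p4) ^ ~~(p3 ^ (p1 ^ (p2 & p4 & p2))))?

8

p1  p2  p3  p4  |  (p2 & p4)  ~(p2 & p4)  (p2 & p4 & p2)  (p1 ^ (p2 & p4 & p2))  (p3 ^ (p1 ^ (p2 & p4 & p2)))  φ
T   T   T   T   |      T          F             T                   F                         T                T
T   T   T   F   |      F          T             F                   T                         F                T
T   T   F   T   |      T          F             T                   F                         F                F
T   T   F   F   |      F          T             F                   T                         T                F
T   F   T   T   |      F          T             F                   T                         F                T
T   F   T   F   |      F          T             F                   T                         F                T
T   F   F   T   |      F          T             F                   T                         T                F
T   F   F   F   |      F          T             F                   T                         T                F
F   T   T   T   |      T          F             T                   T                         F                F
F   T   T   F   |      F          T             F                   F                         T                F
F   T   F   T   |      T          F             T                   T                         T                T
F   T   F   F   |      F          T             F                   F                         F                T
F   F   T   T   |      F          T             F                   F                         T                F
F   F   T   F   |      F          T             F                   F                         T                F
F   F   F   T   |      F          T             F                   F                         F                T
F   F   F   F   |      F          T             F                   F                         F                T
The formula is true on 8 of the 16 rows.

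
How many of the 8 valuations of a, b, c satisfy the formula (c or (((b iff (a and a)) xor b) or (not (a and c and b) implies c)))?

a | b | c || φ
1 | 1 | 1 || 1
1 | 1 | 0 || 0
1 | 0 | 1 || 1
1 | 0 | 0 || 0
0 | 1 | 1 || 1
0 | 1 | 0 || 1
0 | 0 | 1 || 1
0 | 0 | 0 || 1
The formula is true on 6 of the 8 rows.

6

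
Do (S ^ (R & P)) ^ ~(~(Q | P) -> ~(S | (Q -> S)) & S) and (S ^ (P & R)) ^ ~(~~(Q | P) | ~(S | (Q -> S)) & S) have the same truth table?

equivalent

P | Q | R | S | φ | ψ
- | - | - | - | - | -
F | F | F | F | T | T
F | F | F | T | F | F
F | F | T | F | T | T
F | F | T | T | F | F
F | T | F | F | F | F
F | T | F | T | T | T
F | T | T | F | F | F
F | T | T | T | T | T
T | F | F | F | F | F
T | F | F | T | T | T
T | F | T | F | T | T
T | F | T | T | F | F
T | T | F | F | F | F
T | T | F | T | T | T
T | T | T | F | T | T
T | T | T | T | F | F
The columns for φ and ψ agree on every row, so they are logically equivalent.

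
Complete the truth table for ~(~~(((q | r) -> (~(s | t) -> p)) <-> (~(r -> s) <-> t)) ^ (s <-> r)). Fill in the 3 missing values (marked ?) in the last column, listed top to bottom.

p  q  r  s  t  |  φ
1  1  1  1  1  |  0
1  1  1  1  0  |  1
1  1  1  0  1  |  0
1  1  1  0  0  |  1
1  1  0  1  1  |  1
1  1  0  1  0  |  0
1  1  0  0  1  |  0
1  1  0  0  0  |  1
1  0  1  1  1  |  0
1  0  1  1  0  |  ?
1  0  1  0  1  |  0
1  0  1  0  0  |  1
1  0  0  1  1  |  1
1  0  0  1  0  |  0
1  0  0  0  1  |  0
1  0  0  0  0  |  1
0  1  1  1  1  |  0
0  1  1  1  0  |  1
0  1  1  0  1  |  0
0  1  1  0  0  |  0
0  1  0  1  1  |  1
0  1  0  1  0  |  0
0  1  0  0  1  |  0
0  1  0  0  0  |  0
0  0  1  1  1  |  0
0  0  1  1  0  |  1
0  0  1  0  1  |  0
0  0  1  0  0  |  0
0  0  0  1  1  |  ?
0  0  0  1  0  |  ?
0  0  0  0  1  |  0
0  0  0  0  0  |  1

1, 1, 0

Row p=1, q=0, r=1, s=1, t=0: ~~(((q | r) -> (~(s | t) -> p)) <-> (~(r -> s) <-> t)) = 1, (s <-> r) = 1, (~~(((q | r) -> (~(s | t) -> p)) <-> (~(r -> s) <-> t)) ^ (s <-> r)) = 0, so the formula = 1.
Row p=0, q=0, r=0, s=1, t=1: ~~(((q | r) -> (~(s | t) -> p)) <-> (~(r -> s) <-> t)) = 0, (s <-> r) = 0, (~~(((q | r) -> (~(s | t) -> p)) <-> (~(r -> s) <-> t)) ^ (s <-> r)) = 0, so the formula = 1.
Row p=0, q=0, r=0, s=1, t=0: ~~(((q | r) -> (~(s | t) -> p)) <-> (~(r -> s) <-> t)) = 1, (s <-> r) = 0, (~~(((q | r) -> (~(s | t) -> p)) <-> (~(r -> s) <-> t)) ^ (s <-> r)) = 1, so the formula = 0.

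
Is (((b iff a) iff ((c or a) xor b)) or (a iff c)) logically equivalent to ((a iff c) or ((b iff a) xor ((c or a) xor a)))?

a  b  c  |  φ  ψ
0  0  0  |  1  1
0  0  1  |  1  0
0  1  0  |  1  1
0  1  1  |  1  1
1  0  0  |  0  0
1  0  1  |  1  1
1  1  0  |  0  1
1  1  1  |  1  1
The columns differ at a=0, b=0, c=1 (φ=1, ψ=0), so they are not equivalent.

not equivalent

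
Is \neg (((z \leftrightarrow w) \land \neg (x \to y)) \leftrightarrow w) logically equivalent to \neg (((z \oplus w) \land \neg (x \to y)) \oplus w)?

not equivalent

x  y  z  w  |  φ  ψ
T  T  T  T  |  T  F
T  T  T  F  |  F  T
T  T  F  T  |  T  F
T  T  F  F  |  F  T
T  F  T  T  |  F  F
T  F  T  F  |  F  F
T  F  F  T  |  T  T
T  F  F  F  |  T  T
F  T  T  T  |  T  F
F  T  T  F  |  F  T
F  T  F  T  |  T  F
F  T  F  F  |  F  T
F  F  T  T  |  T  F
F  F  T  F  |  F  T
F  F  F  T  |  T  F
F  F  F  F  |  F  T
The columns differ at x=T, y=T, z=T, w=T (φ=T, ψ=F), so they are not equivalent.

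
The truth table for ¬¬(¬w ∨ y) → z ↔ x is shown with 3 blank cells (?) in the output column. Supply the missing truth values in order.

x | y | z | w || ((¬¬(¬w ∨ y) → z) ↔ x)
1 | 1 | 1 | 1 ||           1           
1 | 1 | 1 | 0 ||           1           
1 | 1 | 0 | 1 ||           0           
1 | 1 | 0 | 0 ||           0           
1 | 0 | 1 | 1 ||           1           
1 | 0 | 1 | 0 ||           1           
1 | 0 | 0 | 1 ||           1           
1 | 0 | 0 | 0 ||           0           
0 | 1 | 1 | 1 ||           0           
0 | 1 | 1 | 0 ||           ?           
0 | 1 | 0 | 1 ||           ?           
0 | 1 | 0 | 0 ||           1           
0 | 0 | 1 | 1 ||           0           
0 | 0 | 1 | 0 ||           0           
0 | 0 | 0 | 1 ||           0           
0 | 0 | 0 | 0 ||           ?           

Row x=0, y=1, z=1, w=0: (¬¬(¬w ∨ y) → z) = 1, so ((¬¬(¬w ∨ y) → z) ↔ x) = 0.
Row x=0, y=1, z=0, w=1: (¬¬(¬w ∨ y) → z) = 0, so ((¬¬(¬w ∨ y) → z) ↔ x) = 1.
Row x=0, y=0, z=0, w=0: (¬¬(¬w ∨ y) → z) = 0, so ((¬¬(¬w ∨ y) → z) ↔ x) = 1.

0, 1, 1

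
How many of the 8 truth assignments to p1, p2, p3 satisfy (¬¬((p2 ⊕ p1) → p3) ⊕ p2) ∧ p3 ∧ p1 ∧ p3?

p1  p2  p3  |  φ
F   F   F   |  F
F   F   T   |  F
F   T   F   |  F
F   T   T   |  F
T   F   F   |  F
T   F   T   |  T
T   T   F   |  F
T   T   T   |  F
The formula is true on 1 of the 8 rows.

1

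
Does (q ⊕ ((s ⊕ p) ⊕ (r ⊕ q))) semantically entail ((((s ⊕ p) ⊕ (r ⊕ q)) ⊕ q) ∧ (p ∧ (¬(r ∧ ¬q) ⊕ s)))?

p  q  r  s  |  φ  ψ
F  F  F  F  |  F  F
F  F  F  T  |  T  F
F  F  T  F  |  T  F
F  F  T  T  |  F  F
F  T  F  F  |  F  F
F  T  F  T  |  T  F
F  T  T  F  |  T  F
F  T  T  T  |  F  F
T  F  F  F  |  T  T
T  F  F  T  |  F  F
T  F  T  F  |  F  F
T  F  T  T  |  T  T
T  T  F  F  |  T  T
T  T  F  T  |  F  F
T  T  T  F  |  F  F
T  T  T  T  |  T  F
At p=F, q=F, r=F, s=T we have φ true but ψ false, so φ does not entail ψ.

no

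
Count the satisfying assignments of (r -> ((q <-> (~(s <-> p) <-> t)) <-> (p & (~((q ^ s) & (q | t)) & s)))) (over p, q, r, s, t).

p  q  r  s  t  |  φ
1  1  1  1  1  |  0
1  1  1  1  0  |  1
1  1  1  0  1  |  0
1  1  1  0  0  |  1
1  1  0  1  1  |  1
1  1  0  1  0  |  1
1  1  0  0  1  |  1
1  1  0  0  0  |  1
1  0  1  1  1  |  0
1  0  1  1  0  |  0
1  0  1  0  1  |  1
1  0  1  0  0  |  0
1  0  0  1  1  |  1
1  0  0  1  0  |  1
1  0  0  0  1  |  1
1  0  0  0  0  |  1
0  1  1  1  1  |  0
0  1  1  1  0  |  1
0  1  1  0  1  |  1
0  1  1  0  0  |  0
0  1  0  1  1  |  1
0  1  0  1  0  |  1
0  1  0  0  1  |  1
0  1  0  0  0  |  1
0  0  1  1  1  |  1
0  0  1  1  0  |  0
0  0  1  0  1  |  0
0  0  1  0  0  |  1
0  0  0  1  1  |  1
0  0  0  1  0  |  1
0  0  0  0  1  |  1
0  0  0  0  0  |  1
The formula is true on 23 of the 32 rows.

23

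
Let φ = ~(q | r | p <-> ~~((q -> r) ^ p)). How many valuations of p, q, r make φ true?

p  q  r  |  φ
1  1  1  |  1
1  1  0  |  0
1  0  1  |  1
1  0  0  |  1
0  1  1  |  0
0  1  0  |  1
0  0  1  |  0
0  0  0  |  1
The formula is true on 5 of the 8 rows.

5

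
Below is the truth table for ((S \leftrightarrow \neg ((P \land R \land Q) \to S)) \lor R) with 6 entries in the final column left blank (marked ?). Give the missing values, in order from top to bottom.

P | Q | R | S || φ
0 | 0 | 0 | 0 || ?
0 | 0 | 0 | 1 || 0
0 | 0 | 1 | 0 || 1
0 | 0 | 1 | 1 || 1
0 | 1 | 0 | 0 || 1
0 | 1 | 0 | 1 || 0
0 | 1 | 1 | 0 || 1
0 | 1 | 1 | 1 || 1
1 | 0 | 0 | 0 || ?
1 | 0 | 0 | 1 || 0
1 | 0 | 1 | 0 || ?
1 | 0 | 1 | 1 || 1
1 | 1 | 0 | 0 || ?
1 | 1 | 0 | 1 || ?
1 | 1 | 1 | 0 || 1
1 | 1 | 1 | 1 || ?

1, 1, 1, 1, 0, 1

Row P=0, Q=0, R=0, S=0: (S \leftrightarrow \neg ((P \land R \land Q) \to S)) = 1, so the formula = 1.
Row P=1, Q=0, R=0, S=0: (S \leftrightarrow \neg ((P \land R \land Q) \to S)) = 1, so the formula = 1.
Row P=1, Q=0, R=1, S=0: (S \leftrightarrow \neg ((P \land R \land Q) \to S)) = 1, so the formula = 1.
Row P=1, Q=1, R=0, S=0: (S \leftrightarrow \neg ((P \land R \land Q) \to S)) = 1, so the formula = 1.
Row P=1, Q=1, R=0, S=1: (S \leftrightarrow \neg ((P \land R \land Q) \to S)) = 0, so the formula = 0.
Row P=1, Q=1, R=1, S=1: (S \leftrightarrow \neg ((P \land R \land Q) \to S)) = 0, so the formula = 1.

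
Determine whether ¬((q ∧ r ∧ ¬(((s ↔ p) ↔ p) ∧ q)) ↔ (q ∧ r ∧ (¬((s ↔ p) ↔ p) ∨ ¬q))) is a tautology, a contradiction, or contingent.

p  q  r  s  |  (s ↔ p)  ((s ↔ p) ↔ p)  (((s ↔ p) ↔ p) ∧ q)  ¬(((s ↔ p) ↔ p) ∧ q)  ¬((s ↔ p) ↔ p)  ¬q  (¬((s ↔ p) ↔ p) ∨ ¬q)  φ
1  1  1  1  |     1           1                 1                    0                  0         0             0            0
1  1  1  0  |     0           0                 0                    1                  1         0             1            0
1  1  0  1  |     1           1                 1                    0                  0         0             0            0
1  1  0  0  |     0           0                 0                    1                  1         0             1            0
1  0  1  1  |     1           1                 0                    1                  0         1             1            0
1  0  1  0  |     0           0                 0                    1                  1         1             1            0
1  0  0  1  |     1           1                 0                    1                  0         1             1            0
1  0  0  0  |     0           0                 0                    1                  1         1             1            0
0  1  1  1  |     0           1                 1                    0                  0         0             0            0
0  1  1  0  |     1           0                 0                    1                  1         0             1            0
0  1  0  1  |     0           1                 1                    0                  0         0             0            0
0  1  0  0  |     1           0                 0                    1                  1         0             1            0
0  0  1  1  |     0           1                 0                    1                  0         1             1            0
0  0  1  0  |     1           0                 0                    1                  1         1             1            0
0  0  0  1  |     0           1                 0                    1                  0         1             1            0
0  0  0  0  |     1           0                 0                    1                  1         1             1            0
Every row is 0, so the formula is a contradiction.

contradiction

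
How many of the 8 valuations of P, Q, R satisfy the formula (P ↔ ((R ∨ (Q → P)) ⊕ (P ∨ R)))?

  P   |   Q   |   R   | (Q → P) | (R ∨ (Q → P)) | (P ∨ R) | ((R ∨ (Q → P)) ⊕ (P ∨ R)) |   φ  
----- | ----- | ----- | ------- | ------------- | ------- | ------------------------- | -----
False | False | False |   True  |      True     |  False  |            True           | False
False | False |  True |   True  |      True     |   True  |           False           |  True
False |  True | False |  False  |     False     |  False  |           False           |  True
False |  True |  True |  False  |      True     |   True  |           False           |  True
 True | False | False |   True  |      True     |   True  |           False           | False
 True | False |  True |   True  |      True     |   True  |           False           | False
 True |  True | False |   True  |      True     |   True  |           False           | False
 True |  True |  True |   True  |      True     |   True  |           False           | False
The formula is true on 3 of the 8 rows.

3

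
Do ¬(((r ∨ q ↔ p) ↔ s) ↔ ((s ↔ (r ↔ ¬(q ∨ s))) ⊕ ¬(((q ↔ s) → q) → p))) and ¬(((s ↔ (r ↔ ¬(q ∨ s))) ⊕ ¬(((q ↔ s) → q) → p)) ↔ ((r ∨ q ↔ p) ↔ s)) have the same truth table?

equivalent

p  q  r  s  |  φ  ψ
F  F  F  F  |  T  T
F  F  F  T  |  T  T
F  F  T  F  |  T  T
F  F  T  T  |  T  T
F  T  F  F  |  F  F
F  T  F  T  |  F  F
F  T  T  F  |  T  T
F  T  T  T  |  T  T
T  F  F  F  |  F  F
T  F  F  T  |  T  T
T  F  T  F  |  F  F
T  F  T  T  |  T  T
T  T  F  F  |  F  F
T  T  F  T  |  F  F
T  T  T  F  |  T  T
T  T  T  T  |  T  T
The columns for φ and ψ agree on every row, so they are logically equivalent.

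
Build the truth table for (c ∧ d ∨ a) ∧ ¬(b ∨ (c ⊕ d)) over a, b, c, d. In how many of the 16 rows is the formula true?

a  b  c  d  |  (c ∧ d)  ((c ∧ d) ∨ a)  (c ⊕ d)  (b ∨ (c ⊕ d))  ¬(b ∨ (c ⊕ d))  (((c ∧ d) ∨ a) ∧ ¬(b ∨ (c ⊕ d)))
F  F  F  F  |     F           F           F           F              T                        F                
F  F  F  T  |     F           F           T           T              F                        F                
F  F  T  F  |     F           F           T           T              F                        F                
F  F  T  T  |     T           T           F           F              T                        T                
F  T  F  F  |     F           F           F           T              F                        F                
F  T  F  T  |     F           F           T           T              F                        F                
F  T  T  F  |     F           F           T           T              F                        F                
F  T  T  T  |     T           T           F           T              F                        F                
T  F  F  F  |     F           T           F           F              T                        T                
T  F  F  T  |     F           T           T           T              F                        F                
T  F  T  F  |     F           T           T           T              F                        F                
T  F  T  T  |     T           T           F           F              T                        T                
T  T  F  F  |     F           T           F           T              F                        F                
T  T  F  T  |     F           T           T           T              F                        F                
T  T  T  F  |     F           T           T           T              F                        F                
T  T  T  T  |     T           T           F           T              F                        F                
The formula is true on 3 of the 16 rows.

3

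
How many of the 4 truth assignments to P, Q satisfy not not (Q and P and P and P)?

P | Q || not not (Q and P and P and P)
T | T ||               T              
T | F ||               F              
F | T ||               F              
F | F ||               F              
The formula is true on 1 of the 4 rows.

1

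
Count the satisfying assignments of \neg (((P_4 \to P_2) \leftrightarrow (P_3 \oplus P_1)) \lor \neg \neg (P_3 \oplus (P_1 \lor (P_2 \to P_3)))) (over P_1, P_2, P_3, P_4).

P_1 | P_2 | P_3 | P_4 | (P_4 \to P_2) | (P_3 \oplus P_1) | (P_2 \to P_3) | (P_1 \lor (P_2 \to P_3)) | φ
--- | --- | --- | --- | ------------- | ---------------- | ------------- | ------------------------ | -
 T  |  T  |  T  |  T  |       T       |        F         |       T       |            T             | T
 T  |  T  |  T  |  F  |       T       |        F         |       T       |            T             | T
 T  |  T  |  F  |  T  |       T       |        T         |       F       |            T             | F
 T  |  T  |  F  |  F  |       T       |        T         |       F       |            T             | F
 T  |  F  |  T  |  T  |       F       |        F         |       T       |            T             | F
 T  |  F  |  T  |  F  |       T       |        F         |       T       |            T             | T
 T  |  F  |  F  |  T  |       F       |        T         |       T       |            T             | F
 T  |  F  |  F  |  F  |       T       |        T         |       T       |            T             | F
 F  |  T  |  T  |  T  |       T       |        T         |       T       |            T             | F
 F  |  T  |  T  |  F  |       T       |        T         |       T       |            T             | F
 F  |  T  |  F  |  T  |       T       |        F         |       F       |            F             | T
 F  |  T  |  F  |  F  |       T       |        F         |       F       |            F             | T
 F  |  F  |  T  |  T  |       F       |        T         |       T       |            T             | T
 F  |  F  |  T  |  F  |       T       |        T         |       T       |            T             | F
 F  |  F  |  F  |  T  |       F       |        F         |       T       |            T             | F
 F  |  F  |  F  |  F  |       T       |        F         |       T       |            T             | F
The formula is true on 6 of the 16 rows.

6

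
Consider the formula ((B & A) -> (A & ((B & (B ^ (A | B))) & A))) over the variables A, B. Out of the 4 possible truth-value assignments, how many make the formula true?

3

A  B     (B & A)  (A | B)  (B ^ (A | B))  (B & (B ^ (A | B)))  ((B & (B ^ (A | B))) & A)  φ
0  0        0        0           0                 0                       0              1
0  1        0        1           0                 0                       0              1
1  0        0        1           1                 0                       0              1
1  1        1        1           0                 0                       0              0
The formula is true on 3 of the 4 rows.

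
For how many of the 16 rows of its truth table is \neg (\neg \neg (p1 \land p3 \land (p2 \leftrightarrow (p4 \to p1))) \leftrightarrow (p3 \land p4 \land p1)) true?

2

p1  p2  p3  p4  |  φ
T   T   T   T   |  F
T   T   T   F   |  T
T   T   F   T   |  F
T   T   F   F   |  F
T   F   T   T   |  T
T   F   T   F   |  F
T   F   F   T   |  F
T   F   F   F   |  F
F   T   T   T   |  F
F   T   T   F   |  F
F   T   F   T   |  F
F   T   F   F   |  F
F   F   T   T   |  F
F   F   T   F   |  F
F   F   F   T   |  F
F   F   F   F   |  F
The formula is true on 2 of the 16 rows.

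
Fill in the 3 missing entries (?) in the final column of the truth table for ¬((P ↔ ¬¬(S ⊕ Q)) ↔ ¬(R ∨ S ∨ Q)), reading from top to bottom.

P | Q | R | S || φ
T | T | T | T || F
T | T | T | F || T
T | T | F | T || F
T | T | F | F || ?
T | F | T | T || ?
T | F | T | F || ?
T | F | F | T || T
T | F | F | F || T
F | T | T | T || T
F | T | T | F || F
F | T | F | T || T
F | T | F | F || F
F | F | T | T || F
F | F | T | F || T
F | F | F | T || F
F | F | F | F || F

Row P=T, Q=T, R=F, S=F: (P ↔ ¬¬(S ⊕ Q)) = T, ¬(R ∨ S ∨ Q) = F, ((P ↔ ¬¬(S ⊕ Q)) ↔ ¬(R ∨ S ∨ Q)) = F, so the formula = T.
Row P=T, Q=F, R=T, S=T: (P ↔ ¬¬(S ⊕ Q)) = T, ¬(R ∨ S ∨ Q) = F, ((P ↔ ¬¬(S ⊕ Q)) ↔ ¬(R ∨ S ∨ Q)) = F, so the formula = T.
Row P=T, Q=F, R=T, S=F: (P ↔ ¬¬(S ⊕ Q)) = F, ¬(R ∨ S ∨ Q) = F, ((P ↔ ¬¬(S ⊕ Q)) ↔ ¬(R ∨ S ∨ Q)) = T, so the formula = F.

T, T, F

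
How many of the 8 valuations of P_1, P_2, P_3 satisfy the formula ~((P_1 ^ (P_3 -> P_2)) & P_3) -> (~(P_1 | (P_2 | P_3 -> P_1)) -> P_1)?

P_1 | P_2 | P_3 || φ
 1  |  1  |  1  || 1
 1  |  1  |  0  || 1
 1  |  0  |  1  || 1
 1  |  0  |  0  || 1
 0  |  1  |  1  || 1
 0  |  1  |  0  || 0
 0  |  0  |  1  || 0
 0  |  0  |  0  || 1
The formula is true on 6 of the 8 rows.

6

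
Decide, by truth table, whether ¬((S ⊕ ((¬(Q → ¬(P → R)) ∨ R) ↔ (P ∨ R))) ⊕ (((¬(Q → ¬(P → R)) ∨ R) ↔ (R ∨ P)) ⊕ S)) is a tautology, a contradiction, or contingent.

P  Q  R  S  |  φ
T  T  T  T  |  T
T  T  T  F  |  T
T  T  F  T  |  T
T  T  F  F  |  T
T  F  T  T  |  T
T  F  T  F  |  T
T  F  F  T  |  T
T  F  F  F  |  T
F  T  T  T  |  T
F  T  T  F  |  T
F  T  F  T  |  T
F  T  F  F  |  T
F  F  T  T  |  T
F  F  T  F  |  T
F  F  F  T  |  T
F  F  F  F  |  T
Every row is T, so the formula is a tautology.

tautology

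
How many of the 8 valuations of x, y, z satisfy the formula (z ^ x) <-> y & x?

x | y | z || (z ^ x) | (y & x) | ((z ^ x) <-> (y & x))
T | T | T ||    F    |    T    |           F          
T | T | F ||    T    |    T    |           T          
T | F | T ||    F    |    F    |           T          
T | F | F ||    T    |    F    |           F          
F | T | T ||    T    |    F    |           F          
F | T | F ||    F    |    F    |           T          
F | F | T ||    T    |    F    |           F          
F | F | F ||    F    |    F    |           T          
The formula is true on 4 of the 8 rows.

4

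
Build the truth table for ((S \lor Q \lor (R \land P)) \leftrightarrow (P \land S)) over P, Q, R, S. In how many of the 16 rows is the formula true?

7

  P   |   Q   |   R   |   S   ||   φ  
 True |  True |  True |  True ||  True
 True |  True |  True | False || False
 True |  True | False |  True ||  True
 True |  True | False | False || False
 True | False |  True |  True ||  True
 True | False |  True | False || False
 True | False | False |  True ||  True
 True | False | False | False ||  True
False |  True |  True |  True || False
False |  True |  True | False || False
False |  True | False |  True || False
False |  True | False | False || False
False | False |  True |  True || False
False | False |  True | False ||  True
False | False | False |  True || False
False | False | False | False ||  True
The formula is true on 7 of the 16 rows.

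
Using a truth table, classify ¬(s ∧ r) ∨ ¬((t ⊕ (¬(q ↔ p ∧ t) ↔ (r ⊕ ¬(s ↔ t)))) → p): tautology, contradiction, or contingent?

contingent

p | q | r | s | t | φ
- | - | - | - | - | -
T | T | T | T | T | F
T | T | T | T | F | F
T | T | T | F | T | T
T | T | T | F | F | T
T | T | F | T | T | T
T | T | F | T | F | T
T | T | F | F | T | T
T | T | F | F | F | T
T | F | T | T | T | F
T | F | T | T | F | F
T | F | T | F | T | T
T | F | T | F | F | T
T | F | F | T | T | T
T | F | F | T | F | T
T | F | F | F | T | T
T | F | F | F | F | T
F | T | T | T | T | F
F | T | T | T | F | F
F | T | T | F | T | T
F | T | T | F | F | T
F | T | F | T | T | T
F | T | F | T | F | T
F | T | F | F | T | T
F | T | F | F | F | T
F | F | T | T | T | T
F | F | T | T | F | T
F | F | T | F | T | T
F | F | T | F | F | T
F | F | F | T | T | T
F | F | F | T | F | T
F | F | F | F | T | T
F | F | F | F | F | T
26 of 32 rows are T, so the formula is contingent.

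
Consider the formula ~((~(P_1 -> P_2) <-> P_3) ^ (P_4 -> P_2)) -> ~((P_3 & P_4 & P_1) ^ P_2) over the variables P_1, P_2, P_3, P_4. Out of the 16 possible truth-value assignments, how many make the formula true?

P_1  P_2  P_3  P_4  |  φ
 T    T    T    T   |  T
 T    T    T    F   |  T
 T    T    F    T   |  F
 T    T    F    F   |  F
 T    F    T    T   |  T
 T    F    T    F   |  T
 T    F    F    T   |  T
 T    F    F    F   |  T
 F    T    T    T   |  T
 F    T    T    F   |  T
 F    T    F    T   |  F
 F    T    F    F   |  F
 F    F    T    T   |  T
 F    F    T    F   |  T
 F    F    F    T   |  T
 F    F    F    F   |  T
The formula is true on 12 of the 16 rows.

12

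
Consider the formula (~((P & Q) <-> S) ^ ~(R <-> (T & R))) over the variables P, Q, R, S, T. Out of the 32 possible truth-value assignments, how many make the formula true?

P  Q  R  S  T  |  φ
T  T  T  T  T  |  F
T  T  T  T  F  |  T
T  T  T  F  T  |  T
T  T  T  F  F  |  F
T  T  F  T  T  |  F
T  T  F  T  F  |  F
T  T  F  F  T  |  T
T  T  F  F  F  |  T
T  F  T  T  T  |  T
T  F  T  T  F  |  F
T  F  T  F  T  |  F
T  F  T  F  F  |  T
T  F  F  T  T  |  T
T  F  F  T  F  |  T
T  F  F  F  T  |  F
T  F  F  F  F  |  F
F  T  T  T  T  |  T
F  T  T  T  F  |  F
F  T  T  F  T  |  F
F  T  T  F  F  |  T
F  T  F  T  T  |  T
F  T  F  T  F  |  T
F  T  F  F  T  |  F
F  T  F  F  F  |  F
F  F  T  T  T  |  T
F  F  T  T  F  |  F
F  F  T  F  T  |  F
F  F  T  F  F  |  T
F  F  F  T  T  |  T
F  F  F  T  F  |  T
F  F  F  F  T  |  F
F  F  F  F  F  |  F
The formula is true on 16 of the 32 rows.

16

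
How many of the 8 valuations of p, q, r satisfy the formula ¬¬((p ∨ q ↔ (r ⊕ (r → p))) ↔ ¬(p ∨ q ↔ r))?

6

p | q | r | φ
- | - | - | -
0 | 0 | 0 | 1
0 | 0 | 1 | 0
0 | 1 | 0 | 1
0 | 1 | 1 | 0
1 | 0 | 0 | 1
1 | 0 | 1 | 1
1 | 1 | 0 | 1
1 | 1 | 1 | 1
The formula is true on 6 of the 8 rows.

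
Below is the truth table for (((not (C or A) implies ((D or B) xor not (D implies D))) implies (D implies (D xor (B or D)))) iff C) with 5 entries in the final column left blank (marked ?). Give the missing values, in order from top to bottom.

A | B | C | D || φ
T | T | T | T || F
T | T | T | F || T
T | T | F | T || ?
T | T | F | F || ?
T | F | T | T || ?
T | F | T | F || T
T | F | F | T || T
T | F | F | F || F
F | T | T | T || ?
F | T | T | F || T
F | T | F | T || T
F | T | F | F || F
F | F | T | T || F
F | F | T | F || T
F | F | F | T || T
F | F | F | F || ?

Row A=T, B=T, C=F, D=T: ((not (C or A) implies ((D or B) xor not (D implies D))) implies (D implies (D xor (B or D)))) = F, so the formula = T.
Row A=T, B=T, C=F, D=F: ((not (C or A) implies ((D or B) xor not (D implies D))) implies (D implies (D xor (B or D)))) = T, so the formula = F.
Row A=T, B=F, C=T, D=T: ((not (C or A) implies ((D or B) xor not (D implies D))) implies (D implies (D xor (B or D)))) = F, so the formula = F.
Row A=F, B=T, C=T, D=T: ((not (C or A) implies ((D or B) xor not (D implies D))) implies (D implies (D xor (B or D)))) = F, so the formula = F.
Row A=F, B=F, C=F, D=F: ((not (C or A) implies ((D or B) xor not (D implies D))) implies (D implies (D xor (B or D)))) = T, so the formula = F.

T, F, F, F, F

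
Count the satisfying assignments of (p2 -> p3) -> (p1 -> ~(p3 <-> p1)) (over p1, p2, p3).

6

p1 | p2 | p3 || (p2 -> p3) | (p3 <-> p1) | ~(p3 <-> p1) | (p1 -> ~(p3 <-> p1)) | φ
T  | T  | T  ||     T      |      T      |      F       |          F           | F
T  | T  | F  ||     F      |      F      |      T       |          T           | T
T  | F  | T  ||     T      |      T      |      F       |          F           | F
T  | F  | F  ||     T      |      F      |      T       |          T           | T
F  | T  | T  ||     T      |      F      |      T       |          T           | T
F  | T  | F  ||     F      |      T      |      F       |          T           | T
F  | F  | T  ||     T      |      F      |      T       |          T           | T
F  | F  | F  ||     T      |      T      |      F       |          T           | T
The formula is true on 6 of the 8 rows.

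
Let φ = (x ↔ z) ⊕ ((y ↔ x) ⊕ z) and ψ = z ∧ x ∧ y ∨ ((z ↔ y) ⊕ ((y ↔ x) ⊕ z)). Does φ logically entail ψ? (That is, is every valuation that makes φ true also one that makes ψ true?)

no

  x   |   y   |   z   |   φ   |   ψ  
----- | ----- | ----- | ----- | -----
 True |  True |  True |  True |  True
 True |  True | False |  True |  True
 True | False |  True | False |  True
 True | False | False | False |  True
False |  True |  True |  True | False
False |  True | False |  True | False
False | False |  True | False | False
False | False | False | False | False
At x=False, y=True, z=True we have φ true but ψ false, so φ does not entail ψ.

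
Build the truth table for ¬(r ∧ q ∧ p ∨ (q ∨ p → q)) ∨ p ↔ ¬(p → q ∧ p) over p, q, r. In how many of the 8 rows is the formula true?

6

p | q | r || φ
1 | 1 | 1 || 0
1 | 1 | 0 || 0
1 | 0 | 1 || 1
1 | 0 | 0 || 1
0 | 1 | 1 || 1
0 | 1 | 0 || 1
0 | 0 | 1 || 1
0 | 0 | 0 || 1
The formula is true on 6 of the 8 rows.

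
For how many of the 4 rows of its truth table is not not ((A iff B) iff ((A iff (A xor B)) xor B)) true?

2

A | B | (A iff B) | (A xor B) | (A iff (A xor B)) | ((A iff (A xor B)) xor B) | φ
- | - | --------- | --------- | ----------------- | ------------------------- | -
1 | 1 |     1     |     0     |         0         |             1             | 1
1 | 0 |     0     |     1     |         1         |             1             | 0
0 | 1 |     0     |     1     |         0         |             1             | 0
0 | 0 |     1     |     0     |         1         |             1             | 1
The formula is true on 2 of the 4 rows.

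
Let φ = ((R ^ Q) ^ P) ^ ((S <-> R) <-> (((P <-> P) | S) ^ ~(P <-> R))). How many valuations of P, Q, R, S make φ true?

8

P  Q  R  S  |  φ
T  T  T  T  |  F
T  T  T  F  |  T
T  T  F  T  |  T
T  T  F  F  |  F
T  F  T  T  |  T
T  F  T  F  |  F
T  F  F  T  |  F
T  F  F  F  |  T
F  T  T  T  |  F
F  T  T  F  |  T
F  T  F  T  |  T
F  T  F  F  |  F
F  F  T  T  |  T
F  F  T  F  |  F
F  F  F  T  |  F
F  F  F  F  |  T
The formula is true on 8 of the 16 rows.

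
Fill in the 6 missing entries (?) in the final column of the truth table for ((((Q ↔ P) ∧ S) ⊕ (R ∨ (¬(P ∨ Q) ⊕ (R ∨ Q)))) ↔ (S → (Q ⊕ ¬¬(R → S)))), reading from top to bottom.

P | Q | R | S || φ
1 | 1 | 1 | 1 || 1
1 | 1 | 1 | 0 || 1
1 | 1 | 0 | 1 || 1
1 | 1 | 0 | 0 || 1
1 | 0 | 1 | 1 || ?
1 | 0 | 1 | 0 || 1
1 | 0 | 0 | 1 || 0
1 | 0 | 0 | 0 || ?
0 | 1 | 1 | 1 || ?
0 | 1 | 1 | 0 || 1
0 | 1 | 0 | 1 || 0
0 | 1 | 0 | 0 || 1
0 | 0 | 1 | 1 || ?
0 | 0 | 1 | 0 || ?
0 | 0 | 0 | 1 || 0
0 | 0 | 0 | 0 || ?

1, 0, 0, 0, 1, 1

Row P=1, Q=0, R=1, S=1: (((Q ↔ P) ∧ S) ⊕ (R ∨ (¬(P ∨ Q) ⊕ (R ∨ Q)))) = 1, (S → (Q ⊕ ¬¬(R → S))) = 1, so the formula = 1.
Row P=1, Q=0, R=0, S=0: (((Q ↔ P) ∧ S) ⊕ (R ∨ (¬(P ∨ Q) ⊕ (R ∨ Q)))) = 0, (S → (Q ⊕ ¬¬(R → S))) = 1, so the formula = 0.
Row P=0, Q=1, R=1, S=1: (((Q ↔ P) ∧ S) ⊕ (R ∨ (¬(P ∨ Q) ⊕ (R ∨ Q)))) = 1, (S → (Q ⊕ ¬¬(R → S))) = 0, so the formula = 0.
Row P=0, Q=0, R=1, S=1: (((Q ↔ P) ∧ S) ⊕ (R ∨ (¬(P ∨ Q) ⊕ (R ∨ Q)))) = 0, (S → (Q ⊕ ¬¬(R → S))) = 1, so the formula = 0.
Row P=0, Q=0, R=1, S=0: (((Q ↔ P) ∧ S) ⊕ (R ∨ (¬(P ∨ Q) ⊕ (R ∨ Q)))) = 1, (S → (Q ⊕ ¬¬(R → S))) = 1, so the formula = 1.
Row P=0, Q=0, R=0, S=0: (((Q ↔ P) ∧ S) ⊕ (R ∨ (¬(P ∨ Q) ⊕ (R ∨ Q)))) = 1, (S → (Q ⊕ ¬¬(R → S))) = 1, so the formula = 1.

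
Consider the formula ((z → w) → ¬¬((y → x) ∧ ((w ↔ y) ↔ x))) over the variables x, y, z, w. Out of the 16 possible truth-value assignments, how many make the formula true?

9

x  y  z  w  |  φ
1  1  1  1  |  1
1  1  1  0  |  1
1  1  0  1  |  1
1  1  0  0  |  0
1  0  1  1  |  0
1  0  1  0  |  1
1  0  0  1  |  0
1  0  0  0  |  1
0  1  1  1  |  0
0  1  1  0  |  1
0  1  0  1  |  0
0  1  0  0  |  0
0  0  1  1  |  1
0  0  1  0  |  1
0  0  0  1  |  1
0  0  0  0  |  0
The formula is true on 9 of the 16 rows.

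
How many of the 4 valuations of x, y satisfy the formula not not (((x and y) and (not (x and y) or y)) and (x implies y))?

1

x | y || φ
T | T || T
T | F || F
F | T || F
F | F || F
The formula is true on 1 of the 4 rows.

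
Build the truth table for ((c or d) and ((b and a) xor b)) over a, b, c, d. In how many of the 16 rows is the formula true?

a  b  c  d  |  (c or d)  (b and a)  ((b and a) xor b)  φ
1  1  1  1  |     1          1              0          0
1  1  1  0  |     1          1              0          0
1  1  0  1  |     1          1              0          0
1  1  0  0  |     0          1              0          0
1  0  1  1  |     1          0              0          0
1  0  1  0  |     1          0              0          0
1  0  0  1  |     1          0              0          0
1  0  0  0  |     0          0              0          0
0  1  1  1  |     1          0              1          1
0  1  1  0  |     1          0              1          1
0  1  0  1  |     1          0              1          1
0  1  0  0  |     0          0              1          0
0  0  1  1  |     1          0              0          0
0  0  1  0  |     1          0              0          0
0  0  0  1  |     1          0              0          0
0  0  0  0  |     0          0              0          0
The formula is true on 3 of the 16 rows.

3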